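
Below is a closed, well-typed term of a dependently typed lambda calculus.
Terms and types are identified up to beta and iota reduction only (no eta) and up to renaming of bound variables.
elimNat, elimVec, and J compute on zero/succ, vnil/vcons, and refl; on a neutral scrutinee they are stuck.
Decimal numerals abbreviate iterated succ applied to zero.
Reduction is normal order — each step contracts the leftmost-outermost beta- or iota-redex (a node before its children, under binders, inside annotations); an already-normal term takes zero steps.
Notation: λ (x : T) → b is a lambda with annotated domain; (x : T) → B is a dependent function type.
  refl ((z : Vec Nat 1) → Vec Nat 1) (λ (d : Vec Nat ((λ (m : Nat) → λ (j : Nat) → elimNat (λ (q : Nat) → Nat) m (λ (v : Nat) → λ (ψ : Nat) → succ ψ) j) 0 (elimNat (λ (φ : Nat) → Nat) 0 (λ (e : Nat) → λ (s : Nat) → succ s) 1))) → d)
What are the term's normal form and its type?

resulting normal form:
  refl ((z : Vec Nat 1) → Vec Nat 1) (λ (d : Vec Nat 1) → d)
type:
  Eq ((z : Vec Nat 1) → Vec Nat 1) (λ (d : Vec Nat 1) → d) (λ (m : Vec Nat 1) → m)


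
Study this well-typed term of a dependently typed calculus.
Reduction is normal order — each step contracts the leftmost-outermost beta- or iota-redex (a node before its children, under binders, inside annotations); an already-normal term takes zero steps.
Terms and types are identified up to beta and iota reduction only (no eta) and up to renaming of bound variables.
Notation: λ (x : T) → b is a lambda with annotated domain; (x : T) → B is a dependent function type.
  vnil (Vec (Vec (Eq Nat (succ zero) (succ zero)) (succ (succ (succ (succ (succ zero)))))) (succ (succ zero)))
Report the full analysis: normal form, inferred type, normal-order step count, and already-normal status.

resulting normal form:
  vnil (Vec (Vec (Eq Nat (succ zero) (succ zero)) (succ (succ (succ (succ (succ zero)))))) (succ (succ zero)))
inferred type:
  Vec (Vec (Vec (Eq Nat (succ zero) (succ zero)) (succ (succ (succ (succ (succ zero)))))) (succ (succ zero))) zero
reduction steps (normal order): 0
started in normal form: yes


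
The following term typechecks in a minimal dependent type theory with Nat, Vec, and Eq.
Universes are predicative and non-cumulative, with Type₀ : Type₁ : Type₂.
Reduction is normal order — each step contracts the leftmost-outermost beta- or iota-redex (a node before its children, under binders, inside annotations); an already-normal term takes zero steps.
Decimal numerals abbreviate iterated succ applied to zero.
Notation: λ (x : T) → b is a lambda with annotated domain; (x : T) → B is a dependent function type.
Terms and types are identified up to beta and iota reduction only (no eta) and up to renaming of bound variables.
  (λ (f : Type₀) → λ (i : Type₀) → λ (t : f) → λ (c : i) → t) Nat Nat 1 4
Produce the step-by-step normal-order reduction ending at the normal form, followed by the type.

normal-order reduction sequence:
  (λ (f : Type₀) → λ (i : Type₀) → λ (t : f) → λ (c : i) → t) Nat Nat 1 4
  ~> (λ (f : Type₀) → λ (i : Nat) → λ (t : f) → i) Nat 1 4
  ~> (λ (f : Nat) → λ (i : Nat) → f) 1 4
  ~> (λ (f : Nat) → 1) 4
  ~> 1
inferred type:
  Nat


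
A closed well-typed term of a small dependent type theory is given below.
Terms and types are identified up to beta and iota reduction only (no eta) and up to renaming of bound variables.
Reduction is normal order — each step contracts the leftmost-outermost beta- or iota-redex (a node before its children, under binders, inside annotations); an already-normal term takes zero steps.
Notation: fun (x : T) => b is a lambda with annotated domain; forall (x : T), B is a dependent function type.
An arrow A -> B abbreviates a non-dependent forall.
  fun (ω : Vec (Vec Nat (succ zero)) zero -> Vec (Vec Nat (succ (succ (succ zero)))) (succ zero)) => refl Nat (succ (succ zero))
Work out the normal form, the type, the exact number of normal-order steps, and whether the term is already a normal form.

resulting normal form:
  fun (ω : Vec (Vec Nat (succ zero)) zero -> Vec (Vec Nat (succ (succ (succ zero)))) (succ zero)) => refl Nat (succ (succ zero))
the term's type:
  (Vec (Vec Nat (succ zero)) zero -> Vec (Vec Nat (succ (succ (succ zero)))) (succ zero)) -> Eq Nat (succ (succ zero)) (succ (succ zero))
steps to reach normal form (normal order): 0
term was already normal: yes


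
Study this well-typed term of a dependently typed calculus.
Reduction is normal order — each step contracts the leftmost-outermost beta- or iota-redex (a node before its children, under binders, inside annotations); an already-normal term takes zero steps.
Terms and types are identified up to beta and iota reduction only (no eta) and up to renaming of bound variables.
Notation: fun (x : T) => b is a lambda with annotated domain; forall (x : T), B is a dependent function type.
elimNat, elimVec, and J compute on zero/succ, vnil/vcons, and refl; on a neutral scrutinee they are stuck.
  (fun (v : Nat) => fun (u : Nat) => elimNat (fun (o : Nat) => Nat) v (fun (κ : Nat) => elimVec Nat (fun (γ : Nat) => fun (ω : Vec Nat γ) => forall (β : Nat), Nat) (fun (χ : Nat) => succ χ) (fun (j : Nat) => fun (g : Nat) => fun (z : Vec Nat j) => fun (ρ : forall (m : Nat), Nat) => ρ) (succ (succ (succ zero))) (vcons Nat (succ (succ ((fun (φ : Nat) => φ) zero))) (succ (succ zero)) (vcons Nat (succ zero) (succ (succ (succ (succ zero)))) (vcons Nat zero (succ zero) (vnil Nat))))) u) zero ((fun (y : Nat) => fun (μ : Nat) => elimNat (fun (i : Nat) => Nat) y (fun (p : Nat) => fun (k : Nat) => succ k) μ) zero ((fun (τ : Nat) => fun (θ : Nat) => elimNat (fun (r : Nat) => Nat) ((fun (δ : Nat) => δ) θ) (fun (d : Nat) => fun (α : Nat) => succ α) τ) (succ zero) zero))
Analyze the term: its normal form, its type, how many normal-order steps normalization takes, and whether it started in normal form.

normal form:
  succ zero
inferred type:
  Nat
normal-order step count: 35
already normal: no
first redex: a beta-redex


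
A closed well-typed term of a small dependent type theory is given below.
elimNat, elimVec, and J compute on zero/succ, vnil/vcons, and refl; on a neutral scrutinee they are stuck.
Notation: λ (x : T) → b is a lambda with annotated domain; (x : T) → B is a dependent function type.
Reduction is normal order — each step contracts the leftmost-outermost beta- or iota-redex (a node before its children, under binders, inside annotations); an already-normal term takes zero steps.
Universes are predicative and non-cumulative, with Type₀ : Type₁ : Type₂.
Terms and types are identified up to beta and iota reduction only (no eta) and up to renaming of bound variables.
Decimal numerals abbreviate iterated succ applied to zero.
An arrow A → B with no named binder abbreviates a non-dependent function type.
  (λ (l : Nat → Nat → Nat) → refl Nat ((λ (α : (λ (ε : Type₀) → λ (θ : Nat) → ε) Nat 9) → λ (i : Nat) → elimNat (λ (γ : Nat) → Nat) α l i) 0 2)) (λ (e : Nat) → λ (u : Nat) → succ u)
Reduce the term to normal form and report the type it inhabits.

resulting normal form:
  refl Nat 2
type:
  Eq Nat 2 2
observation: contracting a beta-redex first, the term normalizes in 10 steps.


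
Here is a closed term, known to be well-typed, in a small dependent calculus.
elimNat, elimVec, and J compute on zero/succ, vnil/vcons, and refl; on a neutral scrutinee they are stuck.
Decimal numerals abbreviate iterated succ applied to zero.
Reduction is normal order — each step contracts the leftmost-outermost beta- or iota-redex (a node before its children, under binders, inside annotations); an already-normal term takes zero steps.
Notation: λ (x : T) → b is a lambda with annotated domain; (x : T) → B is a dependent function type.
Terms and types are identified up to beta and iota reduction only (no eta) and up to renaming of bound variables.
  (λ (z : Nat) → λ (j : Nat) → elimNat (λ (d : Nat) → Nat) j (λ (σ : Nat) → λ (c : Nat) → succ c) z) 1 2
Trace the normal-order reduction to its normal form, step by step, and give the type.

normal-order reduction:
  (λ (z : Nat) → λ (j : Nat) → elimNat (λ (d : Nat) → Nat) j (λ (σ : Nat) → λ (c : Nat) → succ c) z) 1 2
  ~> (λ (z : Nat) → elimNat (λ (j : Nat) → Nat) z (λ (d : Nat) → λ (σ : Nat) → succ σ) 1) 2
  ~> elimNat (λ (z : Nat) → Nat) 2 (λ (j : Nat) → λ (d : Nat) → succ d) 1
  ~> (λ (z : Nat) → λ (j : Nat) → succ j) 0 (elimNat (λ (d : Nat) → Nat) 2 (λ (σ : Nat) → λ (c : Nat) → succ c) 0)
  ~> (λ (z : Nat) → succ z) (elimNat (λ (j : Nat) → Nat) 2 (λ (d : Nat) → λ (σ : Nat) → succ σ) 0)
  ~> succ (elimNat (λ (z : Nat) → Nat) 2 (λ (j : Nat) → λ (d : Nat) → succ d) 0)
  ~> 3
the term's type:
  Nat


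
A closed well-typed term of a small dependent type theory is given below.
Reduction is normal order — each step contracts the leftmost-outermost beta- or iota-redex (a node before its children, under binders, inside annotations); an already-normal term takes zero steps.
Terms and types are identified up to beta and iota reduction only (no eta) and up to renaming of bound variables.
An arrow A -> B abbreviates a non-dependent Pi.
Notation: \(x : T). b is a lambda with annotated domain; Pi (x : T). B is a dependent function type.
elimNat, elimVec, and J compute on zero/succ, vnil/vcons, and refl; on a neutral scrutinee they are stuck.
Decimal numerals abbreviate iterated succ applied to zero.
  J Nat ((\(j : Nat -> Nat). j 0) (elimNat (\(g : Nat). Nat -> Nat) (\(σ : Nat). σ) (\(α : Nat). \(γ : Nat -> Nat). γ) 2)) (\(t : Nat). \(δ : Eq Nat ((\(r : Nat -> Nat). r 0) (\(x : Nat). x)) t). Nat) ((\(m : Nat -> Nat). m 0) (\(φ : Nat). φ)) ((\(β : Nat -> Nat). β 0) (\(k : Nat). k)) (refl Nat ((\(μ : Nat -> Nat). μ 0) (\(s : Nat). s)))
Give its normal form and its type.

normal form:
  0
type:
  Nat
observation: reduction starts at a J iota-redex, and 3 normal-order steps reach the normal form.


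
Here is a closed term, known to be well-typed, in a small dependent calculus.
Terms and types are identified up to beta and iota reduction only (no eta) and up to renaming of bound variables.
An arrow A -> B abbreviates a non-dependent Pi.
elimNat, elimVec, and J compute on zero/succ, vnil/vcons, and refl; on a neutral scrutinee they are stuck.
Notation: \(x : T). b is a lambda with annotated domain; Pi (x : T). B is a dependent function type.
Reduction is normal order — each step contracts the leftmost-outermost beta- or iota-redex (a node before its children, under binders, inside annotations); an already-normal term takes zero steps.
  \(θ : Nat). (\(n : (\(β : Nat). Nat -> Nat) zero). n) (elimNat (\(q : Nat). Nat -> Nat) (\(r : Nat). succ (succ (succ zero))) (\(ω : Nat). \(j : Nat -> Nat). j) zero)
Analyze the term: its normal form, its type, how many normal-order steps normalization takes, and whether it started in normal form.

resulting normal form:
  \(θ : Nat). \(n : Nat). succ (succ (succ zero))
the term's type:
  Nat -> Nat -> Nat
steps to reach normal form (normal order): 2
started in normal form: no
first contracted redex: a beta-redex


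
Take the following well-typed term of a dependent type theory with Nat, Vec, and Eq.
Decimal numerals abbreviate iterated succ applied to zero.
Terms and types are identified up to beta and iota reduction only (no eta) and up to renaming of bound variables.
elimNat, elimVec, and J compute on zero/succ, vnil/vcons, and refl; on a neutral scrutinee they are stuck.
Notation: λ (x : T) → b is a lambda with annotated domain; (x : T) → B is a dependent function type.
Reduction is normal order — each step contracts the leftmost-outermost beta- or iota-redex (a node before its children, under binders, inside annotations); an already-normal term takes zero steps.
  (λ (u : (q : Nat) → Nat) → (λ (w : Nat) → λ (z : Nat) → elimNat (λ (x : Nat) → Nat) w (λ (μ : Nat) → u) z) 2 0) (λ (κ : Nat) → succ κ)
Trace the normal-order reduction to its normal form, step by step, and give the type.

normal-order reduction sequence:
  (λ (u : (q : Nat) → Nat) → (λ (w : Nat) → λ (z : Nat) → elimNat (λ (x : Nat) → Nat) w (λ (μ : Nat) → u) z) 2 0) (λ (κ : Nat) → succ κ)
  ~> (λ (u : Nat) → λ (q : Nat) → elimNat (λ (w : Nat) → Nat) u (λ (z : Nat) → λ (x : Nat) → succ x) q) 2 0
  ~> (λ (u : Nat) → elimNat (λ (q : Nat) → Nat) 2 (λ (w : Nat) → λ (z : Nat) → succ z) u) 0
  ~> elimNat (λ (u : Nat) → Nat) 2 (λ (q : Nat) → λ (w : Nat) → succ w) 0
  ~> 2
the term's type:
  Nat


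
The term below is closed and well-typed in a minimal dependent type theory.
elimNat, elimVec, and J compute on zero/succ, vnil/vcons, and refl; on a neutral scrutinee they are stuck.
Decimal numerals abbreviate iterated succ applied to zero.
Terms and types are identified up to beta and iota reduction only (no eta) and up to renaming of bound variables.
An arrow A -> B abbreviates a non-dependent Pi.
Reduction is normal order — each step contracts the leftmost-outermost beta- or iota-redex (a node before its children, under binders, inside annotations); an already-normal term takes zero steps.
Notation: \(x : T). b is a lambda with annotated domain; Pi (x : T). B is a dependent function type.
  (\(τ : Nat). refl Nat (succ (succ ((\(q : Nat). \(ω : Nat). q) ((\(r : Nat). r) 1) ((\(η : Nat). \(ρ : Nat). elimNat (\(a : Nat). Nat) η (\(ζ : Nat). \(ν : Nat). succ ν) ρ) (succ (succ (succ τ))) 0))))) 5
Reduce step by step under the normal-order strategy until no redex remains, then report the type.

normal-order reduction:
  (\(τ : Nat). refl Nat (succ (succ ((\(q : Nat). \(ω : Nat). q) ((\(r : Nat). r) 1) ((\(η : Nat). \(ρ : Nat). elimNat (\(a : Nat). Nat) η (\(ζ : Nat). \(ν : Nat). succ ν) ρ) (succ (succ (succ τ))) 0))))) 5
  ~> refl Nat (succ (succ ((\(τ : Nat). \(q : Nat). τ) ((\(ω : Nat). ω) 1) ((\(r : Nat). \(η : Nat). elimNat (\(ρ : Nat). Nat) r (\(a : Nat). \(ζ : Nat). succ ζ) η) 8 0))))
  ~> refl Nat (succ (succ ((\(τ : Nat). (\(q : Nat). q) 1) ((\(ω : Nat). \(r : Nat). elimNat (\(η : Nat). Nat) ω (\(ρ : Nat). \(a : Nat). succ a) r) 8 0))))
  ~> refl Nat (succ (succ ((\(τ : Nat). τ) 1)))
  ~> refl Nat 3
the term's type:
  Eq Nat 3 3


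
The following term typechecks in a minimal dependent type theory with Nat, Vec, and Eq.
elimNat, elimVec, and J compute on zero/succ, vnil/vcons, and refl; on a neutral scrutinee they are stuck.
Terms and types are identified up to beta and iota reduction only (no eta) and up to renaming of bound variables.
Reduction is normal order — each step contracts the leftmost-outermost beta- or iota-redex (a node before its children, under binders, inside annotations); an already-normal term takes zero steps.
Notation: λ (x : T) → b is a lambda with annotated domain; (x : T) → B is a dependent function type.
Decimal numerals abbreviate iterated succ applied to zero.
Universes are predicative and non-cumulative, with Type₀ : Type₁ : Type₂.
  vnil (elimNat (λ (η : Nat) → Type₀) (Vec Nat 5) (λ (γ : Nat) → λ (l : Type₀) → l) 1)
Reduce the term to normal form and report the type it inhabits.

reduced normal form:
  vnil (Vec Nat 5)
type:
  Vec (Vec Nat 5) 0


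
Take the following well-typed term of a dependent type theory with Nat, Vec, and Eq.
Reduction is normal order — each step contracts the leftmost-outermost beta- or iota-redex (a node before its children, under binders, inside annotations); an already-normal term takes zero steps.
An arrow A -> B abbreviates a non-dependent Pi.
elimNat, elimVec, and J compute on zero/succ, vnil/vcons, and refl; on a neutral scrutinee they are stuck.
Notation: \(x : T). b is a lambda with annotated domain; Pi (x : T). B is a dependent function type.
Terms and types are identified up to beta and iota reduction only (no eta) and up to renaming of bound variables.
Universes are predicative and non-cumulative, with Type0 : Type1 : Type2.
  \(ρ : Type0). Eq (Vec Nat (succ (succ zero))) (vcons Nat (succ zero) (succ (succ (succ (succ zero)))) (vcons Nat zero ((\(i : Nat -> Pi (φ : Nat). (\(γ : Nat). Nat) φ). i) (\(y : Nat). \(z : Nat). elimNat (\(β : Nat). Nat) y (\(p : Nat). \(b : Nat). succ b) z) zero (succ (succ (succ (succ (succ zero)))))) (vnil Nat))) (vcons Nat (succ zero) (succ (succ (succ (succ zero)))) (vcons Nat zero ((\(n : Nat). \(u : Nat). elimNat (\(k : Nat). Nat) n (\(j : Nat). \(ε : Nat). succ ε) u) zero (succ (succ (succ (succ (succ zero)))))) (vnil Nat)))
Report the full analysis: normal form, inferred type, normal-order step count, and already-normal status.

reduced normal form:
  \(ρ : Type0). Eq (Vec Nat (succ (succ zero))) (vcons Nat (succ zero) (succ (succ (succ (succ zero)))) (vcons Nat zero (succ (succ (succ (succ (succ zero))))) (vnil Nat))) (vcons Nat (succ zero) (succ (succ (succ (succ zero)))) (vcons Nat zero (succ (succ (succ (succ (succ zero))))) (vnil Nat)))
inferred type:
  Type0 -> Type0
normal-order step count: 37
already normal: no
first redex: a beta-redex


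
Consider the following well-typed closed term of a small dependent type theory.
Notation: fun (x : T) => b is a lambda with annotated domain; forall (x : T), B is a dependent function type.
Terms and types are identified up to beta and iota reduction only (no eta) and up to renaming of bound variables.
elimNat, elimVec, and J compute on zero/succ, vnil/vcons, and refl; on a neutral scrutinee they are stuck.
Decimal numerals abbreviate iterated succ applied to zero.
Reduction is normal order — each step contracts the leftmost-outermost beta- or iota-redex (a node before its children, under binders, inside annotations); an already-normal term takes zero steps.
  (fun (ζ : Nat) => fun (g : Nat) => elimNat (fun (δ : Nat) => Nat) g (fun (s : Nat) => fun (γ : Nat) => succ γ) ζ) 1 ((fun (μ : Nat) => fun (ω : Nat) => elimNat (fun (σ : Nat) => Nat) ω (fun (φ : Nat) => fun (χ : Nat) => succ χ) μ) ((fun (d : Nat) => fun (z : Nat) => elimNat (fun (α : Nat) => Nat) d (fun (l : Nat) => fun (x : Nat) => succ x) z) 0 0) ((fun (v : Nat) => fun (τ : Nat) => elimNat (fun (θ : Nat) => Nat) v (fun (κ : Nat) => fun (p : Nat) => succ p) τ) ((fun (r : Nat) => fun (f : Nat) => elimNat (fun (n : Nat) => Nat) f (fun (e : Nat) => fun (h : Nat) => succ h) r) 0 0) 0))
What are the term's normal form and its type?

normal form:
  1
inferred type:
  Nat


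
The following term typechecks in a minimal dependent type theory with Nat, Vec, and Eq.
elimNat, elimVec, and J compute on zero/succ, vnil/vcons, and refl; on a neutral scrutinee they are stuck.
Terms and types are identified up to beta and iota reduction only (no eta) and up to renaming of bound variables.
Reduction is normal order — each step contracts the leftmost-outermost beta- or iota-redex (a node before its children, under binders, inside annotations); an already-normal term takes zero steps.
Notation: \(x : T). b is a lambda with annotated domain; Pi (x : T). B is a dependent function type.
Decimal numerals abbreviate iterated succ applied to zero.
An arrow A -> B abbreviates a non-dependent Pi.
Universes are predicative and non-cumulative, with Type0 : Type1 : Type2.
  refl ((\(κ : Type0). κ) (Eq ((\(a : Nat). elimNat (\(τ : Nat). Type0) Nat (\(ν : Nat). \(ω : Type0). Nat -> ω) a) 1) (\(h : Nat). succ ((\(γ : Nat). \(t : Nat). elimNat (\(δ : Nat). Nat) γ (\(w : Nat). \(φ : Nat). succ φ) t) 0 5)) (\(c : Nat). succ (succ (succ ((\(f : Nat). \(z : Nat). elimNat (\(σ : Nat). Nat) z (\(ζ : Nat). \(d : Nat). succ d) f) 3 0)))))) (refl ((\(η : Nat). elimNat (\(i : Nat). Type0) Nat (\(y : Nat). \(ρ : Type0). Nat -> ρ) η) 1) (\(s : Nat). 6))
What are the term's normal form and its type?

normal form:
  refl (Eq (Nat -> Nat) (\(κ : Nat). 6) (\(a : Nat). 6)) (refl (Nat -> Nat) (\(τ : Nat). 6))
the term's type:
  Eq (Eq (Nat -> Nat) (\(κ : Nat). 6) (\(a : Nat). 6)) (refl (Nat -> Nat) (\(τ : Nat). 6)) (refl (Nat -> Nat) (\(ν : Nat). 6))
observation: reduction starts at a beta-redex, and 41 normal-order steps reach the normal form.


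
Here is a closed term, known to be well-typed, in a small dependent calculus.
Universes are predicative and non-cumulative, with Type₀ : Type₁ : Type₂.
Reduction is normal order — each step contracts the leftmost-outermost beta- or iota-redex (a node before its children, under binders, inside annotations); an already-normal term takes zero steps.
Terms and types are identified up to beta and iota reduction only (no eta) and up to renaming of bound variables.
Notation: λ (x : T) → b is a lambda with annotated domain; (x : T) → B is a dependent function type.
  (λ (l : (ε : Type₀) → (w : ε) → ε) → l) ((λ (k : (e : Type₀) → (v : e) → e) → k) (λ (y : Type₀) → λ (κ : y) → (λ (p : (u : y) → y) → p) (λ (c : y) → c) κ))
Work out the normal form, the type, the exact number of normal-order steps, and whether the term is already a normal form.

resulting normal form:
  λ (l : Type₀) → λ (ε : l) → ε
type:
  (l : Type₀) → (ε : l) → l
reduction steps (normal order): 4
already normal: no
first redex: a beta-redex


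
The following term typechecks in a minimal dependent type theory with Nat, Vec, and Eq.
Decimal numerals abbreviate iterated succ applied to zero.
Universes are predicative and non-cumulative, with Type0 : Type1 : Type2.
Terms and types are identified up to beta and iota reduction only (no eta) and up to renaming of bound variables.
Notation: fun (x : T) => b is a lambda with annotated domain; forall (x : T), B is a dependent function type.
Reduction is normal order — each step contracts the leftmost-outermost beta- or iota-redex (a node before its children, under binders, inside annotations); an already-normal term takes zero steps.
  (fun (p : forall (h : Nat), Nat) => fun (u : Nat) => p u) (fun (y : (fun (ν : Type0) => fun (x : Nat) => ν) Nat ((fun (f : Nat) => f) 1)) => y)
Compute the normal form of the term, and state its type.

reduced normal form:
  fun (p : Nat) => p
the term's type:
  forall (p : Nat), Nat
observation: the leftmost-outermost redex is a beta-redex, and normalization takes 2 steps.


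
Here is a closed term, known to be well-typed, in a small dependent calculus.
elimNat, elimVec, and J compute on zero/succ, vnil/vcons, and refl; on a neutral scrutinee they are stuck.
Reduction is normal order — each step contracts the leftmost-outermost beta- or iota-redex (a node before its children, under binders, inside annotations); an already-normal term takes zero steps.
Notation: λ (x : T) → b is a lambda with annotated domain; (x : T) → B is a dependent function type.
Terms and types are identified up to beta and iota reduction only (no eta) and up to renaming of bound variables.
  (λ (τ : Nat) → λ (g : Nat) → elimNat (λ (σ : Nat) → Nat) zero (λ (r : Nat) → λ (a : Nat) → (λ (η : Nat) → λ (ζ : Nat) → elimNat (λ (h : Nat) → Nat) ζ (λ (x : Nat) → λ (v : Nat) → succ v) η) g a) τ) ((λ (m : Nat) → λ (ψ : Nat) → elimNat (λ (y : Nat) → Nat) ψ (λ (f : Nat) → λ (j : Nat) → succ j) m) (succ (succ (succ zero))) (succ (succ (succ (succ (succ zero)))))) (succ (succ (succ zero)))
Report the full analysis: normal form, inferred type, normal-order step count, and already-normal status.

resulting normal form:
  succ (succ (succ (succ (succ (succ (succ (succ (succ (succ (succ (succ (succ (succ (succ (succ (succ (succ (succ (succ (succ (succ (succ (succ zero)))))))))))))))))))))))
type:
  Nat
steps to reach normal form (normal order): 51
term was already normal: no
first contracted redex: a beta-redex


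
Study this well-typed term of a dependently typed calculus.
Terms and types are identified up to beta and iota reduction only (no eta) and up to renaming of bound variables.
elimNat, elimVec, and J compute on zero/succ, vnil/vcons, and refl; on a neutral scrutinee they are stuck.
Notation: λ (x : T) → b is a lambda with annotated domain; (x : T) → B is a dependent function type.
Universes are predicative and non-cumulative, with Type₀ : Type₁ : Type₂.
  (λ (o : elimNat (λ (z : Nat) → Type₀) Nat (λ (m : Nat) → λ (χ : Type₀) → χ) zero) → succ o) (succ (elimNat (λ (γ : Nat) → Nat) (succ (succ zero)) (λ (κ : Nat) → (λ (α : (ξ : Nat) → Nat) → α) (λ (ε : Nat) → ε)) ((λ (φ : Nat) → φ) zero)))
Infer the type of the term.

type:
  Nat


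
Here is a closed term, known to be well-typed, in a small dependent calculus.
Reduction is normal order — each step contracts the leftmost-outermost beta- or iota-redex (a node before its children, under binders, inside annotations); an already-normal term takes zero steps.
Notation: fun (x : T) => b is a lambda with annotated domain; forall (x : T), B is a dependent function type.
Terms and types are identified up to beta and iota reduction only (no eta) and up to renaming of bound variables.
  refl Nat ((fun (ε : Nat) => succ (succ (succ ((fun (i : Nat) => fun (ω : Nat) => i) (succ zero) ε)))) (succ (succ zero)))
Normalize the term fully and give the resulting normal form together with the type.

resulting normal form:
  refl Nat (succ (succ (succ (succ zero))))
type:
  Eq Nat (succ (succ (succ (succ zero)))) (succ (succ (succ (succ zero))))
observation: normalization takes exactly 3 steps under the normal-order strategy.


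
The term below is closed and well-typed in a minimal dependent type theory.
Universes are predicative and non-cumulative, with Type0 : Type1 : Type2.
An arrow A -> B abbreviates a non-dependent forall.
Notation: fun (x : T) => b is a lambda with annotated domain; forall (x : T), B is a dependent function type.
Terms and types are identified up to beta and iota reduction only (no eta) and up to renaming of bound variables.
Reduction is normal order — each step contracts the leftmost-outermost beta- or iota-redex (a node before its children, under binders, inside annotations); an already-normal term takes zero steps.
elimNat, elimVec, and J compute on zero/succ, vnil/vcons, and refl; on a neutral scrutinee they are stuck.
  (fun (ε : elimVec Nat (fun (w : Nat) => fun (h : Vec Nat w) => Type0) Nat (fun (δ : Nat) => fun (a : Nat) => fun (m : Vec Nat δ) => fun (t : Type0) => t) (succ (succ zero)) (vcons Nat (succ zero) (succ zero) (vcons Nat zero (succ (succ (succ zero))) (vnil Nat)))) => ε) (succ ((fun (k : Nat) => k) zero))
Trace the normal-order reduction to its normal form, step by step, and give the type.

normal-order reduction:
  (fun (ε : elimVec Nat (fun (w : Nat) => fun (h : Vec Nat w) => Type0) Nat (fun (δ : Nat) => fun (a : Nat) => fun (m : Vec Nat δ) => fun (t : Type0) => t) (succ (succ zero)) (vcons Nat (succ zero) (succ zero) (vcons Nat zero (succ (succ (succ zero))) (vnil Nat)))) => ε) (succ ((fun (k : Nat) => k) zero))
  ~> succ ((fun (ε : Nat) => ε) zero)
  ~> succ zero
type:
  Nat


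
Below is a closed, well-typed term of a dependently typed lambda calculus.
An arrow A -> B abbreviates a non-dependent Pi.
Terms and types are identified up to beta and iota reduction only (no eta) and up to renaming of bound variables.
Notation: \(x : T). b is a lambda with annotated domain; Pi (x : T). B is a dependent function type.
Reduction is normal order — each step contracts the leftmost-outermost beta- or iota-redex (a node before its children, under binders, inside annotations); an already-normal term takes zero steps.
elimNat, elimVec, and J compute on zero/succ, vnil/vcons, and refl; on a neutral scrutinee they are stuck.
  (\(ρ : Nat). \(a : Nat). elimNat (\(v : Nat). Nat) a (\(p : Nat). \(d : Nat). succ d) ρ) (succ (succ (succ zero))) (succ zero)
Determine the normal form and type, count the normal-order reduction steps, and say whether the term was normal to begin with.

reduced normal form:
  succ (succ (succ (succ zero)))
inferred type:
  Nat
reduction steps (normal order): 12
term was already normal: no
first contracted redex: a beta-redex


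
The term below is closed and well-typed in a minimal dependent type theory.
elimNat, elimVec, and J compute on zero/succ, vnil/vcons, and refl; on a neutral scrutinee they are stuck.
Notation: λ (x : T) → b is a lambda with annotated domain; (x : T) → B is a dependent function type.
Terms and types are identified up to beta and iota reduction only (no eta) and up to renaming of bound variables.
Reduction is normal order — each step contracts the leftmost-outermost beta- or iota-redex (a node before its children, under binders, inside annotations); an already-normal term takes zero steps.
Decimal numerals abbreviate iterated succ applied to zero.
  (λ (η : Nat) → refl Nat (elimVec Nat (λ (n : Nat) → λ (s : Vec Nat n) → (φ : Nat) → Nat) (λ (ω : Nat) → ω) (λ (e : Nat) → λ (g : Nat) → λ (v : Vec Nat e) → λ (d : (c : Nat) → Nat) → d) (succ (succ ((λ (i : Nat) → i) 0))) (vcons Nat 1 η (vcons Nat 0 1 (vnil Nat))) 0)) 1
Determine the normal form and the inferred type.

resulting normal form:
  refl Nat 0
type:
  Eq Nat 0 0
observation: contracting a beta-redex first, the term normalizes in 13 steps.


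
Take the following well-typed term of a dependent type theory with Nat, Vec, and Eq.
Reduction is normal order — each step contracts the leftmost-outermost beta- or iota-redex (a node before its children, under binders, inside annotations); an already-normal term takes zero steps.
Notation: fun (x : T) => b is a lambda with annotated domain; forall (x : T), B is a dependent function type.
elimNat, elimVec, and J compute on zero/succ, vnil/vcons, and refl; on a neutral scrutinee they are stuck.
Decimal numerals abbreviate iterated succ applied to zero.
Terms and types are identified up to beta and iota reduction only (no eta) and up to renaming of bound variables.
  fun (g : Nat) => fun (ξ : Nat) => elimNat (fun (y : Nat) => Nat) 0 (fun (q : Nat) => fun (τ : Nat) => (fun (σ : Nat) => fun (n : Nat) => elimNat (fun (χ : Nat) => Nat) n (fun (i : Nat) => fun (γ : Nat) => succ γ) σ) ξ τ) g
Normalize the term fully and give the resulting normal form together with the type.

reduced normal form:
  fun (g : Nat) => fun (ξ : Nat) => elimNat (fun (y : Nat) => Nat) 0 (fun (q : Nat) => fun (τ : Nat) => elimNat (fun (σ : Nat) => Nat) τ (fun (n : Nat) => fun (χ : Nat) => succ χ) ξ) g
inferred type:
  forall (g : Nat), forall (ξ : Nat), Nat
observation: the first redex contracted is a beta-redex; the normal form is reached in 2 normal-order steps.


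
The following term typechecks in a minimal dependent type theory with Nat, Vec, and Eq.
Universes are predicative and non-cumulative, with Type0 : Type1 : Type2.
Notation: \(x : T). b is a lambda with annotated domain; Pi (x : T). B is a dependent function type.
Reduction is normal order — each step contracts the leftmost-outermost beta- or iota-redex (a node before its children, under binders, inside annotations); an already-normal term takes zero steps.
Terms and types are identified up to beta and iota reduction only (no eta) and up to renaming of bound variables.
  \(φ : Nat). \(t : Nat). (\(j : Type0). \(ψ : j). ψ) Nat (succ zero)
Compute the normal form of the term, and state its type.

resulting normal form:
  \(φ : Nat). \(t : Nat). succ zero
the term's type:
  Pi (φ : Nat). Pi (t : Nat). Nat
observation: contracting a beta-redex first, the term normalizes in 2 steps.


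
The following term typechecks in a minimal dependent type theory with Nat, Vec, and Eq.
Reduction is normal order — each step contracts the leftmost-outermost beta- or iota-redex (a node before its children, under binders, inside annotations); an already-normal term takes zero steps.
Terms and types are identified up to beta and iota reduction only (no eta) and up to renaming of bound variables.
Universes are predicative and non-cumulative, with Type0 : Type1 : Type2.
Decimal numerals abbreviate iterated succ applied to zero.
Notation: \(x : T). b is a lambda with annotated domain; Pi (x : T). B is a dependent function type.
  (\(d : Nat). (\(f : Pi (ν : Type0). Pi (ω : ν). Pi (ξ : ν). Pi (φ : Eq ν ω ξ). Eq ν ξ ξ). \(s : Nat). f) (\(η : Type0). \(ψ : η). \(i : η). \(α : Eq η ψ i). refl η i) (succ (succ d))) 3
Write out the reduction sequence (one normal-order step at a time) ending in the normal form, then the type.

normal-order reduction sequence:
  (\(d : Nat). (\(f : Pi (ν : Type0). Pi (ω : ν). Pi (ξ : ν). Pi (φ : Eq ν ω ξ). Eq ν ξ ξ). \(s : Nat). f) (\(η : Type0). \(ψ : η). \(i : η). \(α : Eq η ψ i). refl η i) (succ (succ d))) 3
  ~> (\(d : Pi (f : Type0). Pi (ν : f). Pi (ω : f). Pi (ξ : Eq f ν ω). Eq f ω ω). \(φ : Nat). d) (\(s : Type0). \(η : s). \(ψ : s). \(i : Eq s η ψ). refl s ψ) 5
  ~> (\(d : Nat). \(f : Type0). \(ν : f). \(ω : f). \(ξ : Eq f ν ω). refl f ω) 5
  ~> \(d : Type0). \(f : d). \(ν : d). \(ω : Eq d f ν). refl d ν
type:
  Pi (d : Type0). Pi (f : d). Pi (ν : d). Pi (ω : Eq d f ν). Eq d ν ν


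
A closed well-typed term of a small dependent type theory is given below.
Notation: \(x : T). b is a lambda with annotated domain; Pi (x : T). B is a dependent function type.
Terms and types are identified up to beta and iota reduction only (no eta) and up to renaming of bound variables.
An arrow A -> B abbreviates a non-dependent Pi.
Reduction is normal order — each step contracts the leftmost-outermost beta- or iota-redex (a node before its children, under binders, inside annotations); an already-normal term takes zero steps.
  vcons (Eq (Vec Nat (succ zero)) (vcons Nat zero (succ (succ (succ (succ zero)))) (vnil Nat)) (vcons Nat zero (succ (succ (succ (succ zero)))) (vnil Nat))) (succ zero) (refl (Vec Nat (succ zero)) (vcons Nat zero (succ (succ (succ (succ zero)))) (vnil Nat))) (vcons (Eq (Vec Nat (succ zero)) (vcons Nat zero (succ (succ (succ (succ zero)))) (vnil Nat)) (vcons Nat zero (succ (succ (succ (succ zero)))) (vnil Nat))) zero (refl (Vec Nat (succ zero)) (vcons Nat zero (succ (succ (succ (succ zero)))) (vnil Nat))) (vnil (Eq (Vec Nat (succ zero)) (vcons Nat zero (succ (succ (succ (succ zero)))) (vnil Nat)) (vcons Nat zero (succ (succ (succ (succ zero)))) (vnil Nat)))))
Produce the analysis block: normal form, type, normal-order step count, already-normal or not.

reduced normal form:
  vcons (Eq (Vec Nat (succ zero)) (vcons Nat zero (succ (succ (succ (succ zero)))) (vnil Nat)) (vcons Nat zero (succ (succ (succ (succ zero)))) (vnil Nat))) (succ zero) (refl (Vec Nat (succ zero)) (vcons Nat zero (succ (succ (succ (succ zero)))) (vnil Nat))) (vcons (Eq (Vec Nat (succ zero)) (vcons Nat zero (succ (succ (succ (succ zero)))) (vnil Nat)) (vcons Nat zero (succ (succ (succ (succ zero)))) (vnil Nat))) zero (refl (Vec Nat (succ zero)) (vcons Nat zero (succ (succ (succ (succ zero)))) (vnil Nat))) (vnil (Eq (Vec Nat (succ zero)) (vcons Nat zero (succ (succ (succ (succ zero)))) (vnil Nat)) (vcons Nat zero (succ (succ (succ (succ zero)))) (vnil Nat)))))
inferred type:
  Vec (Eq (Vec Nat (succ zero)) (vcons Nat zero (succ (succ (succ (succ zero)))) (vnil Nat)) (vcons Nat zero (succ (succ (succ (succ zero)))) (vnil Nat))) (succ (succ zero))
normal-order step count: 0
term was already normal: yes


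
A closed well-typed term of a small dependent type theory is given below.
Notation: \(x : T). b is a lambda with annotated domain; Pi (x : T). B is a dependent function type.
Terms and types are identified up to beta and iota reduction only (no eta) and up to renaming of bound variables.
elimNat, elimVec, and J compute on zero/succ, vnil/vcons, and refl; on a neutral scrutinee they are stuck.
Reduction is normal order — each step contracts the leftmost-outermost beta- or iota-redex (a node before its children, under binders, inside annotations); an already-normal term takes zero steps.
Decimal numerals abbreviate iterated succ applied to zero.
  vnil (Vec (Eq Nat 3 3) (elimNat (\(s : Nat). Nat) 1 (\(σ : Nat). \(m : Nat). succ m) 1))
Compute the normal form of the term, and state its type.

resulting normal form:
  vnil (Vec (Eq Nat 3 3) 2)
inferred type:
  Vec (Vec (Eq Nat 3 3) 2) 0
observation: reduction starts at an elimNat iota-redex, and 4 normal-order steps reach the normal form.


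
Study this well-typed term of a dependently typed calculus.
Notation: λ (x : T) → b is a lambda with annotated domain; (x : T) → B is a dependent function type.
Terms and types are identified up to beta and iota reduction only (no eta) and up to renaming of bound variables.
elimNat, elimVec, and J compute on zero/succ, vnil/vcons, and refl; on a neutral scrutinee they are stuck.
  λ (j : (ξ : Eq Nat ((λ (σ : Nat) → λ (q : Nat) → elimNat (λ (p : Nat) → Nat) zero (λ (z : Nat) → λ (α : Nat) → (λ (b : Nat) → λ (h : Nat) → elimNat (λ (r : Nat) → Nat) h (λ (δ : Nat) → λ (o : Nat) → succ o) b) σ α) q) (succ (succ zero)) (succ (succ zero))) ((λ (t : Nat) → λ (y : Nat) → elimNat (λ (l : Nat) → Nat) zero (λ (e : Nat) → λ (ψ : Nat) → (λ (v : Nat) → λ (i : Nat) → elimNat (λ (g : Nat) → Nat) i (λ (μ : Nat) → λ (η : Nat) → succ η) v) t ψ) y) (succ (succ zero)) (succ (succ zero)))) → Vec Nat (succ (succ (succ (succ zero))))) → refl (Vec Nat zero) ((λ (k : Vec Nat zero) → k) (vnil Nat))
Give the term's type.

type:
  (j : (ξ : Eq Nat (succ (succ (succ (succ zero)))) (succ (succ (succ (succ zero))))) → Vec Nat (succ (succ (succ (succ zero))))) → Eq (Vec Nat zero) (vnil Nat) (vnil Nat)


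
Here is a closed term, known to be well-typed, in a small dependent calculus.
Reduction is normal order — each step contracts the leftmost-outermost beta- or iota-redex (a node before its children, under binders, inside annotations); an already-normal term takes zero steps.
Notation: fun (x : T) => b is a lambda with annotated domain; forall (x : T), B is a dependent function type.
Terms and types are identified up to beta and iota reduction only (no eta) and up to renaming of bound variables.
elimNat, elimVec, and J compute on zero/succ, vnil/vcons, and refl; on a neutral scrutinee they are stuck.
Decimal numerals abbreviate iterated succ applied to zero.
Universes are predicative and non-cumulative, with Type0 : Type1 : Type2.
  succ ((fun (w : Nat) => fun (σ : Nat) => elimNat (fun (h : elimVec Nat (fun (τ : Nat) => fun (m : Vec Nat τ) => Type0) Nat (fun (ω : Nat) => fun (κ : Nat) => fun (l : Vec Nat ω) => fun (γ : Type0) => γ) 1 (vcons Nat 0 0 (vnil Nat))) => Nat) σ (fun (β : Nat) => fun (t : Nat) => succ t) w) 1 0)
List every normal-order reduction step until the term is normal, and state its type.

normal-order reduction:
  succ ((fun (w : Nat) => fun (σ : Nat) => elimNat (fun (h : elimVec Nat (fun (τ : Nat) => fun (m : Vec Nat τ) => Type0) Nat (fun (ω : Nat) => fun (κ : Nat) => fun (l : Vec Nat ω) => fun (γ : Type0) => γ) 1 (vcons Nat 0 0 (vnil Nat))) => Nat) σ (fun (β : Nat) => fun (t : Nat) => succ t) w) 1 0)
  ~> succ ((fun (w : Nat) => elimNat (fun (σ : elimVec Nat (fun (h : Nat) => fun (τ : Vec Nat h) => Type0) Nat (fun (m : Nat) => fun (ω : Nat) => fun (κ : Vec Nat m) => fun (l : Type0) => l) 1 (vcons Nat 0 0 (vnil Nat))) => Nat) w (fun (γ : Nat) => fun (β : Nat) => succ β) 1) 0)
  ~> succ (elimNat (fun (w : elimVec Nat (fun (σ : Nat) => fun (h : Vec Nat σ) => Type0) Nat (fun (τ : Nat) => fun (m : Nat) => fun (ω : Vec Nat τ) => fun (κ : Type0) => κ) 1 (vcons Nat 0 0 (vnil Nat))) => Nat) 0 (fun (l : Nat) => fun (γ : Nat) => succ γ) 1)
  ~> succ ((fun (w : Nat) => fun (σ : Nat) => succ σ) 0 (elimNat (fun (h : elimVec Nat (fun (τ : Nat) => fun (m : Vec Nat τ) => Type0) Nat (fun (ω : Nat) => fun (κ : Nat) => fun (l : Vec Nat ω) => fun (γ : Type0) => γ) 1 (vcons Nat 0 0 (vnil Nat))) => Nat) 0 (fun (β : Nat) => fun (t : Nat) => succ t) 0))
  ~> succ ((fun (w : Nat) => succ w) (elimNat (fun (σ : elimVec Nat (fun (h : Nat) => fun (τ : Vec Nat h) => Type0) Nat (fun (m : Nat) => fun (ω : Nat) => fun (κ : Vec Nat m) => fun (l : Type0) => l) 1 (vcons Nat 0 0 (vnil Nat))) => Nat) 0 (fun (γ : Nat) => fun (β : Nat) => succ β) 0))
  ~> succ (succ (elimNat (fun (w : elimVec Nat (fun (σ : Nat) => fun (h : Vec Nat σ) => Type0) Nat (fun (τ : Nat) => fun (m : Nat) => fun (ω : Vec Nat τ) => fun (κ : Type0) => κ) 1 (vcons Nat 0 0 (vnil Nat))) => Nat) 0 (fun (l : Nat) => fun (γ : Nat) => succ γ) 0))
  ~> 2
inferred type:
  Nat
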